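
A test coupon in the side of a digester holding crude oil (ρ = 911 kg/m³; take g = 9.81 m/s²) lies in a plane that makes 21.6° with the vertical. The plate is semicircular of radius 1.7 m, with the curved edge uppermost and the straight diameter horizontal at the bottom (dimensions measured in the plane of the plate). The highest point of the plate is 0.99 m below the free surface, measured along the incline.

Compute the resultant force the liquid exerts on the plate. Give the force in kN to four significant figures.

F ≈ 74.25 kN

γ = ρg = 911 × 9.81 / 1000 = 8.93691 kN/m³.
The plate makes 21.6° with the vertical, i.e. θ = 90° − 21.6° = 68.4° to the horizontal. Measuring y along the incline from the free-surface line, vertical depth h = y·sinθ with sinθ = 0.929776.
The centroid lies 4r/(3π) = 0.721502 m above the diameter, so r − 4r/(3π) = 1.7 − 0.721502 = 0.978498 m below the topmost point, so y_c = 0.99 + 0.978498 = 1.9685 m and h_c = 1.9685 × 0.929776 = 1.83026 m.
A = πr²/2 = π × 1.7²/2 = 4.5396 m².
Resultant F = γ·h_c·A = 8.93691 × 1.83026 × 4.5396 = 74.2536 kN.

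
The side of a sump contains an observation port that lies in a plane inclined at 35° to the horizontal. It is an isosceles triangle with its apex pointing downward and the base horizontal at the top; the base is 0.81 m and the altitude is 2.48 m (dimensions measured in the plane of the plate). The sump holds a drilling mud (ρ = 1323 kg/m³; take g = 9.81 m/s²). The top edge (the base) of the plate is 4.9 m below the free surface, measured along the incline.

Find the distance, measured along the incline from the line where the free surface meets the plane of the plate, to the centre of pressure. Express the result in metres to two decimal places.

y_p = 5.79 m

γ = ρg = 1323 × 9.81 / 1000 = 12.97863 kN/m³.
Let θ = 35° be the plate's angle to the horizontal; measure y along the incline from where the plane meets the free surface. Vertical depth h = y·sinθ with sinθ = 0.573576.
With the apex down, the centroid sits h/3 = 2.48/3 = 0.826667 m below the base (the top edge), so y_c = 4.9 + 0.826667 = 5.72667 m and h_c = 5.72667 × 0.573576 = 3.28468 m.
A = ½ × 0.81 × 2.48 = 1.0044 m².
Resultant F = γ·h_c·A = 12.97863 × 3.28468 × 1.0044 = 42.8182 kN.
I_c = b·h³/36 = 0.81 × 2.48³/36 = 0.343192 m⁴.
Centre of pressure: y_p = y_c + I_c/(y_c·A) = 5.72667 + 0.343192/(5.72667 × 1.0044) = 5.72667 + 0.0596662 = 5.78634 m along the plane.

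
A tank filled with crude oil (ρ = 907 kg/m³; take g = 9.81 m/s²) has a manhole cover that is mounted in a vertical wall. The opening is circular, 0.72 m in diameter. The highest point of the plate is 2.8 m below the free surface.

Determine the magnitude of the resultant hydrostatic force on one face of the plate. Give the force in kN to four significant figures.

γ = ρg = 907 × 9.81 / 1000 = 8.89767 kN/m³.
The centroid is at the centre, 0.36 m below the top of the plate, so the centroid depth is h_c = 2.8 + 0.36 = 3.16 m.
A = π(0.36)² = 0.40715 m².
Resultant F = γ·h_c·A = 8.89767 × 3.16 × 0.40715 = 11.4477 kN.

F ≈ 11.45 kN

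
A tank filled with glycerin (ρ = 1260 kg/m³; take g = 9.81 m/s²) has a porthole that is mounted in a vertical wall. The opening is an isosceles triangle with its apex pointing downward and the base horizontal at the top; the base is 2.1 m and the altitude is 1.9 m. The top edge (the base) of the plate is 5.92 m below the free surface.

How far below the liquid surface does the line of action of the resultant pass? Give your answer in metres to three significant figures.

h_p = 6.58 m

γ = ρg = 1260 × 9.81 / 1000 = 12.3606 kN/m³.
With the apex down, the centroid sits h/3 = 1.9/3 = 0.633333 m below the base (the top edge), so the centroid depth is h_c = 5.92 + 0.633333 = 6.55333 m.
A = ½ × 2.1 × 1.9 = 1.995 m².
Resultant F = γ·h_c·A = 12.3606 × 6.55333 × 1.995 = 161.601 kN.
I_c = b·h³/36 = 2.1 × 1.9³/36 = 0.400108 m⁴.
Centre of pressure: y_p = y_c + I_c/(y_c·A) = 6.55333 + 0.400108/(6.55333 × 1.995) = 6.55333 + 0.0306036 = 6.58393 m along the plane.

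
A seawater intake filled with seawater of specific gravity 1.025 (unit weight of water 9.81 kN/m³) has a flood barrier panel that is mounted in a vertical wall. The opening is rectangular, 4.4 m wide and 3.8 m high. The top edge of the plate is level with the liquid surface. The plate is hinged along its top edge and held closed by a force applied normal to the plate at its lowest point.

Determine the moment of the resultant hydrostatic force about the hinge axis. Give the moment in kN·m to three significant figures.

M ≈ 809 kN·m

γ = 1.025 × 9.81 = 10.05525 kN/m³.
The centroid lies 3.8/2 = 1.9 m below the top edge, so the centroid depth is h_c = 1.9 m.
A = 4.4 × 3.8 = 16.72 m².
Resultant F = γ·h_c·A = 10.05525 × 1.9 × 16.72 = 319.435 kN.
I_c = b·h³/12 = 4.4 × 3.8³/12 = 20.1197 m⁴.
Centre of pressure: y_p = y_c + I_c/(y_c·A) = 1.9 + 20.1197/(1.9 × 16.72) = 1.9 + 0.633332 = 2.53333 m along the plane.
The resultant acts 1.9 + 0.633332 = 2.53333 m (along the plate) below the hinge at the top edge, so the moment about the hinge is M = F × 2.53333 = 319.435 × 2.53333 = 809.234 kN·m.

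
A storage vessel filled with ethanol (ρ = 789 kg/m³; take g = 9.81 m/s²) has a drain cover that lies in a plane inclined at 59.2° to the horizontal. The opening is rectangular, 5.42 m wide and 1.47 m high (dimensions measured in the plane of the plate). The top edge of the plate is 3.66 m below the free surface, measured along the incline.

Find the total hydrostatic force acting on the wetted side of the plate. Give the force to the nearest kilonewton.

γ = ρg = 789 × 9.81 / 1000 = 7.74009 kN/m³.
Let θ = 59.2° be the plate's angle to the horizontal; measure y along the incline from where the plane meets the free surface. Vertical depth h = y·sinθ with sinθ = 0.858960.
The centroid lies 1.47/2 = 0.735 m below the top edge, so y_c = 3.66 + 0.735 = 4.395 m and h_c = 4.395 × 0.858960 = 3.77513 m.
A = 5.42 × 1.47 = 7.9674 m².
Resultant F = γ·h_c·A = 7.74009 × 3.77513 × 7.9674 = 232.806 kN.

F ≈ 233 kN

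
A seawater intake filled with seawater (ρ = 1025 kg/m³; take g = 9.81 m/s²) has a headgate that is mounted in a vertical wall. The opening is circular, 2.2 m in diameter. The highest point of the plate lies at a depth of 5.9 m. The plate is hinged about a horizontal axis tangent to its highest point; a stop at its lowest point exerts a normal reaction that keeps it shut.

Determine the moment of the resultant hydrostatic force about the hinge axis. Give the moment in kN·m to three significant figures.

M ≈ 306 kN·m

γ = ρg = 1025 × 9.81 / 1000 = 10.05525 kN/m³.
The centroid is at the centre, 1.1 m below the top of the plate, so the centroid depth is h_c = 5.9 + 1.1 = 7 m.
A = π(1.1)² = 3.80133 m².
Resultant F = γ·h_c·A = 10.05525 × 7 × 3.80133 = 267.563 kN.
I_c = πr⁴/4 = π × 1.1⁴/4 = 1.1499 m⁴.
Centre of pressure: y_p = y_c + I_c/(y_c·A) = 7 + 1.1499/(7 × 3.80133) = 7 + 0.0432142 = 7.04321 m along the plane.
The resultant acts 1.1 + 0.0432142 = 1.14321 m (along the plate) below the hinge at the top edge, so the moment about the hinge is M = F × 1.14321 = 267.563 × 1.14321 = 305.881 kN·m.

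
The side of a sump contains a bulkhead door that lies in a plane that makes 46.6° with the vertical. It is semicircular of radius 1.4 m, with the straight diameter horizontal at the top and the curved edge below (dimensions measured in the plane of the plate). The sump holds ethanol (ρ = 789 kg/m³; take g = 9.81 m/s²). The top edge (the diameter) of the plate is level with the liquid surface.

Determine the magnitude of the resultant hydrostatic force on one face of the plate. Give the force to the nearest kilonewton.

γ = ρg = 789 × 9.81 / 1000 = 7.74009 kN/m³.
The plate makes 46.6° with the vertical, i.e. θ = 90° − 46.6° = 43.4° to the horizontal. Measuring y along the incline from the free-surface line, vertical depth h = y·sinθ with sinθ = 0.687088.
The centroid of a semicircle lies 4r/(3π) = 0.594178 m from the diameter, here below the top edge, so y_c = 0.594178 m and h_c = 0.594178 × 0.687088 = 0.408253 m.
A = πr²/2 = π × 1.4²/2 = 3.07876 m².
Resultant F = γ·h_c·A = 7.74009 × 0.408253 × 3.07876 = 9.72862 kN.

F ≈ 10 kN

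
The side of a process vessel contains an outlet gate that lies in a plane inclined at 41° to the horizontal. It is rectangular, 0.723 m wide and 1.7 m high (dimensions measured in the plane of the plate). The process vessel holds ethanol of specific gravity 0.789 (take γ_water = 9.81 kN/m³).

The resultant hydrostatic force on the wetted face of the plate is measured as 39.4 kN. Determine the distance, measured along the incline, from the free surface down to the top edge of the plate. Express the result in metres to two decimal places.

y_top ≈ 5.46 m

γ = 0.789 × 9.81 = 7.74009 kN/m³.
A = 0.723 × 1.7 = 1.2291 m².
From F = γ·h_c·A, the centroid depth is h_c = 39.4/(7.74009 × 1.2291) = 4.14155 m.
Let θ = 41° be the plate's angle to the horizontal; measure y along the incline from where the plane meets the free surface. Vertical depth h = y·sinθ with sinθ = 0.656059.
Along the incline, y_c = h_c/sinθ = 4.14155/0.656059 = 6.31277 m.
The centroid lies 1.7/2 = 0.85 m below the top edge, so the top edge sits at y_top = 6.31277 − 0.85 = 5.46277 m along the incline.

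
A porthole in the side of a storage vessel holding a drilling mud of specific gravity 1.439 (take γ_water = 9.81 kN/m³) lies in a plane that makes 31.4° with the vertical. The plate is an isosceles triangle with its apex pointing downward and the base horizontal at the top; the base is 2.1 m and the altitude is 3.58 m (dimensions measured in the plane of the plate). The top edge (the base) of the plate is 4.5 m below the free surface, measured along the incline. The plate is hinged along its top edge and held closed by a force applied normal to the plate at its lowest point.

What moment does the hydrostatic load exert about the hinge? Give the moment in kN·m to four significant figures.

γ = 1.439 × 9.81 = 14.11659 kN/m³.
The plate makes 31.4° with the vertical, i.e. θ = 90° − 31.4° = 58.6° to the horizontal. Measuring y along the incline from the free-surface line, vertical depth h = y·sinθ with sinθ = 0.853551.
With the apex down, the centroid sits h/3 = 3.58/3 = 1.19333 m below the base (the top edge), so y_c = 4.5 + 1.19333 = 5.69333 m and h_c = 5.69333 × 0.853551 = 4.85955 m.
A = ½ × 2.1 × 3.58 = 3.759 m².
Resultant F = γ·h_c·A = 14.11659 × 4.85955 × 3.759 = 257.868 kN.
I_c = b·h³/36 = 2.1 × 3.58³/36 = 2.67649 m⁴.
Centre of pressure: y_p = y_c + I_c/(y_c·A) = 5.69333 + 2.67649/(5.69333 × 3.759) = 5.69333 + 0.125062 = 5.81839 m along the plane.
The resultant acts 1.19333 + 0.125062 = 1.31839 m (along the plate) below the hinge at the top edge, so the moment about the hinge is M = F × 1.31839 = 257.868 × 1.31839 = 339.971 kN·m.

M ≈ 340.0 kN·m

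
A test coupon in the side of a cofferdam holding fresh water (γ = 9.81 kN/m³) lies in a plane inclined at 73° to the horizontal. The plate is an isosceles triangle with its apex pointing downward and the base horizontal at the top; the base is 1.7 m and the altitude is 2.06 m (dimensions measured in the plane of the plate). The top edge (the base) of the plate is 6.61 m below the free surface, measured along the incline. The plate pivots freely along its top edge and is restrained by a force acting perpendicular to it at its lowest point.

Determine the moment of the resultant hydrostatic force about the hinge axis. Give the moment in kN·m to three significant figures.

M ≈ 86.2 kN·m

γ = 9.81 kN/m³.
Let θ = 73° be the plate's angle to the horizontal; measure y along the incline from where the plane meets the free surface. Vertical depth h = y·sinθ with sinθ = 0.956305.
With the apex down, the centroid sits h/3 = 2.06/3 = 0.686667 m below the base (the top edge), so y_c = 6.61 + 0.686667 = 7.29667 m and h_c = 7.29667 × 0.956305 = 6.97784 m.
A = ½ × 1.7 × 2.06 = 1.751 m².
Resultant F = γ·h_c·A = 9.81 × 6.97784 × 1.751 = 119.861 kN.
I_c = b·h³/36 = 1.7 × 2.06³/36 = 0.412808 m⁴.
Centre of pressure: y_p = y_c + I_c/(y_c·A) = 7.29667 + 0.412808/(7.29667 × 1.751) = 7.29667 + 0.03231 = 7.32898 m along the plane.
The resultant acts 0.686667 + 0.03231 = 0.718977 m (along the plate) below the hinge at the top edge, so the moment about the hinge is M = F × 0.718977 = 119.861 × 0.718977 = 86.1773 kN·m.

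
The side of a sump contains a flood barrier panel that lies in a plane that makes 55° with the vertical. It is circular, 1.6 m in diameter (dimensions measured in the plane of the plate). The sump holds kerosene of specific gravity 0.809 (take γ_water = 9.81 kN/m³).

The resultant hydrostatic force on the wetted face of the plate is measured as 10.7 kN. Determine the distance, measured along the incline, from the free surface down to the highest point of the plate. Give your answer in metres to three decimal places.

γ = 0.809 × 9.81 = 7.93629 kN/m³.
A = π(0.8)² = 2.01062 m².
From F = γ·h_c·A, the centroid depth is h_c = 10.7/(7.93629 × 2.01062) = 0.670558 m.
The plate makes 55° with the vertical, i.e. θ = 90° − 55° = 35° to the horizontal. Measuring y along the incline from the free-surface line, vertical depth h = y·sinθ with sinθ = 0.573576.
Along the incline, y_c = h_c/sinθ = 0.670558/0.573576 = 1.16908 m.
The centroid is at the centre, 0.8 m below the top of the plate, so the highest point sits at y_top = 1.16908 − 0.8 = 0.36908 m along the incline.

y_top ≈ 0.369 m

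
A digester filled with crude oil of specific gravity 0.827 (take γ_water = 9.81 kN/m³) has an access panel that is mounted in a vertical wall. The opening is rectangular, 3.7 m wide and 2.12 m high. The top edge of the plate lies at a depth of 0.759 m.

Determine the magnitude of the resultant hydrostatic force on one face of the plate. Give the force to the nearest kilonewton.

F ≈ 116 kN

γ = 0.827 × 9.81 = 8.11287 kN/m³.
The centroid lies 2.12/2 = 1.06 m below the top edge, so the centroid depth is h_c = 0.759 + 1.06 = 1.819 m.
A = 3.7 × 2.12 = 7.844 m².
Resultant F = γ·h_c·A = 8.11287 × 1.819 × 7.844 = 115.756 kN.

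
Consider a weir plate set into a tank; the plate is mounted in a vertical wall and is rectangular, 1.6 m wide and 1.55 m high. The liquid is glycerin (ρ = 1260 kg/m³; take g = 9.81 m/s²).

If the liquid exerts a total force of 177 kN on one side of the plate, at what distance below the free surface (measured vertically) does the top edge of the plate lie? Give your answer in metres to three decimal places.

γ = ρg = 1260 × 9.81 / 1000 = 12.3606 kN/m³.
A = 1.6 × 1.55 = 2.48 m².
From F = γ·h_c·A, the centroid depth is h_c = 177/(12.3606 × 2.48) = 5.77407 m.
The centroid lies 1.55/2 = 0.775 m below the top edge, so the top edge sits at h_top = 5.77407 − 0.775 = 4.99907 m below the surface.

d_top ≈ 4.999 m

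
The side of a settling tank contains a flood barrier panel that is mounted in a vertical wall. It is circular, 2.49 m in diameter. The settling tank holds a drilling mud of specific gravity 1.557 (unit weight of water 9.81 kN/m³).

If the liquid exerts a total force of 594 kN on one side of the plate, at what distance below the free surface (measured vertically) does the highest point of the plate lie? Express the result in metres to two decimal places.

d_top ≈ 6.74 m

γ = 1.557 × 9.81 = 15.27417 kN/m³.
A = π(1.245)² = 4.86955 m².
From F = γ·h_c·A, the centroid depth is h_c = 594/(15.27417 × 4.86955) = 7.9862 m.
The centroid is at the centre, 1.245 m below the top of the plate, so the highest point sits at h_top = 7.9862 − 1.245 = 6.7412 m below the surface.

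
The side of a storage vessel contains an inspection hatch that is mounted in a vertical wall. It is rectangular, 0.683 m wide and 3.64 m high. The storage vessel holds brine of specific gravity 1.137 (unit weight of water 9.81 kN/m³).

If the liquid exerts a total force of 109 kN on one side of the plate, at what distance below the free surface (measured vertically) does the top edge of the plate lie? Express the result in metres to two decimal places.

γ = 1.137 × 9.81 = 11.15397 kN/m³.
A = 0.683 × 3.64 = 2.48612 m².
From F = γ·h_c·A, the centroid depth is h_c = 109/(11.15397 × 2.48612) = 3.93075 m.
The centroid lies 3.64/2 = 1.82 m below the top edge, so the top edge sits at h_top = 3.93075 − 1.82 = 2.11075 m below the surface.

d_top ≈ 2.11 m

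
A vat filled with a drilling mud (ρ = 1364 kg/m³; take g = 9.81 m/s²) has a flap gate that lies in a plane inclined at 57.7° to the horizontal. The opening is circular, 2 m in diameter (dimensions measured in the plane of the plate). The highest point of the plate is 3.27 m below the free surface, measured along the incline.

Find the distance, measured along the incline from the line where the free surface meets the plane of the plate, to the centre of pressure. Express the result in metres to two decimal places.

y_p = 4.33 m

γ = ρg = 1364 × 9.81 / 1000 = 13.38084 kN/m³.
Let θ = 57.7° be the plate's angle to the horizontal; measure y along the incline from where the plane meets the free surface. Vertical depth h = y·sinθ with sinθ = 0.845262.
The centroid is at the centre, 1 m below the top of the plate, so y_c = 3.27 + 1 = 4.27 m and h_c = 4.27 × 0.845262 = 3.60927 m.
A = π(1)² = 3.14159 m².
Resultant F = γ·h_c·A = 13.38084 × 3.60927 × 3.14159 = 151.723 kN.
I_c = πr⁴/4 = π × 1⁴/4 = 0.785398 m⁴.
Centre of pressure: y_p = y_c + I_c/(y_c·A) = 4.27 + 0.785398/(4.27 × 3.14159) = 4.27 + 0.058548 = 4.32855 m along the plane.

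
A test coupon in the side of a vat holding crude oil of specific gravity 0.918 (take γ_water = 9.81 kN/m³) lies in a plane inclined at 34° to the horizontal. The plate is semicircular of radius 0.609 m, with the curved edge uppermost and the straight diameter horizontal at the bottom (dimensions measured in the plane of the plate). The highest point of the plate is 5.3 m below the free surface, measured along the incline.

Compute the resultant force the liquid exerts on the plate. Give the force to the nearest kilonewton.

F ≈ 17 kN

γ = 0.918 × 9.81 = 9.00558 kN/m³.
Let θ = 34° be the plate's angle to the horizontal; measure y along the incline from where the plane meets the free surface. Vertical depth h = y·sinθ with sinθ = 0.559193.
The centroid lies 4r/(3π) = 0.258468 m above the diameter, so r − 4r/(3π) = 0.609 − 0.258468 = 0.350532 m below the topmost point, so y_c = 5.3 + 0.350532 = 5.65053 m and h_c = 5.65053 × 0.559193 = 3.15974 m.
A = πr²/2 = π × 0.609²/2 = 0.582579 m².
Resultant F = γ·h_c·A = 9.00558 × 3.15974 × 0.582579 = 16.5775 kN.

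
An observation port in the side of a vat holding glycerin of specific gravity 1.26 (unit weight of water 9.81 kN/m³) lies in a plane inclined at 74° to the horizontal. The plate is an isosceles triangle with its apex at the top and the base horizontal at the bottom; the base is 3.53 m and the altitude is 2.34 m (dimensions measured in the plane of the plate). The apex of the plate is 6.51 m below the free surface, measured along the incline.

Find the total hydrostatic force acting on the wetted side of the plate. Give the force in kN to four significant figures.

γ = 1.26 × 9.81 = 12.3606 kN/m³.
Let θ = 74° be the plate's angle to the horizontal; measure y along the incline from where the plane meets the free surface. Vertical depth h = y·sinθ with sinθ = 0.961262.
With the apex up, the centroid sits 2h/3 = 2 × 2.34/3 = 1.56 m below the apex, so y_c = 6.51 + 1.56 = 8.07 m and h_c = 8.07 × 0.961262 = 7.75738 m.
A = ½ × 3.53 × 2.34 = 4.1301 m².
Resultant F = γ·h_c·A = 12.3606 × 7.75738 × 4.1301 = 396.018 kN.

F ≈ 396.0 kN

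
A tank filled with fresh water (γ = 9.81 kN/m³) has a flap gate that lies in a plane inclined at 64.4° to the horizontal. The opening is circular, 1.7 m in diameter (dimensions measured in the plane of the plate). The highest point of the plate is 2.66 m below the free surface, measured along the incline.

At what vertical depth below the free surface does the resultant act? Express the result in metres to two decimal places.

h_p = 3.21 m

γ = 9.81 kN/m³.
Let θ = 64.4° be the plate's angle to the horizontal; measure y along the incline from where the plane meets the free surface. Vertical depth h = y·sinθ with sinθ = 0.901833.
The centroid is at the centre, 0.85 m below the top of the plate, so y_c = 2.66 + 0.85 = 3.51 m and h_c = 3.51 × 0.901833 = 3.16543 m.
A = π(0.85)² = 2.2698 m².
Resultant F = γ·h_c·A = 9.81 × 3.16543 × 2.2698 = 70.4838 kN.
I_c = πr⁴/4 = π × 0.85⁴/4 = 0.409983 m⁴.
Centre of pressure: y_p = y_c + I_c/(y_c·A) = 3.51 + 0.409983/(3.51 × 2.2698) = 3.51 + 0.0514602 = 3.56146 m along the plane.
Vertically, h_p = y_p·sinθ = 3.56146 × 0.901833 = 3.21184 m.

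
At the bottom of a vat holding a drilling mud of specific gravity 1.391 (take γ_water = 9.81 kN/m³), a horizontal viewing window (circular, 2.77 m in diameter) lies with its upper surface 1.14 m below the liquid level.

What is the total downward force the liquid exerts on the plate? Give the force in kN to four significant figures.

F ≈ 93.75 kN

γ = 1.391 × 9.81 = 13.64571 kN/m³.
The plate is horizontal, so pressure is uniform at p = γ·h = 13.64571 × 1.14 = 15.5561 kN/m².
A = π(1.385)² = 6.02628 m².
F = p·A = 15.5561 × 6.02628 = 93.7454 kN.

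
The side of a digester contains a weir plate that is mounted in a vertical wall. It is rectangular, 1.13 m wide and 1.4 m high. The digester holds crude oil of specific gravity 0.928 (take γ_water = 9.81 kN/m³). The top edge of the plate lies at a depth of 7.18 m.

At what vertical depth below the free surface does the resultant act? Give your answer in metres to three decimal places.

h_p = 7.901 m

γ = 0.928 × 9.81 = 9.10368 kN/m³.
The centroid lies 1.4/2 = 0.7 m below the top edge, so the centroid depth is h_c = 7.18 + 0.7 = 7.88 m.
A = 1.13 × 1.4 = 1.582 m².
Resultant F = γ·h_c·A = 9.10368 × 7.88 × 1.582 = 113.488 kN.
I_c = b·h³/12 = 1.13 × 1.4³/12 = 0.258393 m⁴.
Centre of pressure: y_p = y_c + I_c/(y_c·A) = 7.88 + 0.258393/(7.88 × 1.582) = 7.88 + 0.0207276 = 7.90073 m along the plane.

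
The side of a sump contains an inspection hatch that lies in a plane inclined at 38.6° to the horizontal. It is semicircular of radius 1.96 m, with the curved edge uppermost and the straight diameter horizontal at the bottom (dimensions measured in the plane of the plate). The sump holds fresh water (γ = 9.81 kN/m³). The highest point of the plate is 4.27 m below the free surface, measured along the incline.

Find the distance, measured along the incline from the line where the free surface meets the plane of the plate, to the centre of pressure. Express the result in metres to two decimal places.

γ = 9.81 kN/m³.
Let θ = 38.6° be the plate's angle to the horizontal; measure y along the incline from where the plane meets the free surface. Vertical depth h = y·sinθ with sinθ = 0.623880.
The centroid lies 4r/(3π) = 0.83185 m above the diameter, so r − 4r/(3π) = 1.96 − 0.83185 = 1.12815 m below the topmost point, so y_c = 4.27 + 1.12815 = 5.39815 m and h_c = 5.39815 × 0.623880 = 3.3678 m.
A = πr²/2 = π × 1.96²/2 = 6.03437 m².
Resultant F = γ·h_c·A = 9.81 × 3.3678 × 6.03437 = 199.364 kN.
I_c = (π/8 − 8/(9π))·r⁴ = 0.109757 × 1.96⁴ = 1.61978 m⁴.
Centre of pressure: y_p = y_c + I_c/(y_c·A) = 5.39815 + 1.61978/(5.39815 × 6.03437) = 5.39815 + 0.0497255 = 5.44788 m along the plane.

y_p = 5.45 m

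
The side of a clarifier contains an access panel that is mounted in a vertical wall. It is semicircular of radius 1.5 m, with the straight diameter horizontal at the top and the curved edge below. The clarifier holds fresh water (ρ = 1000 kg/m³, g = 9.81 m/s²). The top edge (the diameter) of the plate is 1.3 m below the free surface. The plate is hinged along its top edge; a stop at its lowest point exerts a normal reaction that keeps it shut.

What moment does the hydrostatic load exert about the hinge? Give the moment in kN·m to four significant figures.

γ = ρg = 1000 × 9.81 = 9810 N/m³ = 9.81 kN/m³.
The centroid of a semicircle lies 4r/(3π) = 0.63662 m from the diameter, here below the top edge, so the centroid depth is h_c = 1.3 + 0.63662 = 1.93662 m.
A = πr²/2 = π × 1.5²/2 = 3.53429 m².
Resultant F = γ·h_c·A = 9.81 × 1.93662 × 3.53429 = 67.1453 kN.
I_c = (π/8 − 8/(9π))·r⁴ = 0.109757 × 1.5⁴ = 0.555645 m⁴.
Centre of pressure: y_p = y_c + I_c/(y_c·A) = 1.93662 + 0.555645/(1.93662 × 3.53429) = 1.93662 + 0.0811803 = 2.0178 m along the plane.
The resultant acts 0.63662 + 0.0811803 = 0.7178 m (along the plate) below the hinge at the top edge, so the moment about the hinge is M = F × 0.7178 = 67.1453 × 0.7178 = 48.1969 kN·m.

M ≈ 48.20 kN·m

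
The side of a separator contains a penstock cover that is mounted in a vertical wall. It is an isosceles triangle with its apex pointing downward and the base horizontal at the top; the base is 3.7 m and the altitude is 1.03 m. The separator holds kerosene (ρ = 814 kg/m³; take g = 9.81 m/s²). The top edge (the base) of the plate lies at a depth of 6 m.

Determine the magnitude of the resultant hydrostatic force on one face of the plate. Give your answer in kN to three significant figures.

γ = ρg = 814 × 9.81 / 1000 = 7.98534 kN/m³.
With the apex down, the centroid sits h/3 = 1.03/3 = 0.343333 m below the base (the top edge), so the centroid depth is h_c = 6 + 0.343333 = 6.34333 m.
A = ½ × 3.7 × 1.03 = 1.9055 m².
Resultant F = γ·h_c·A = 7.98534 × 6.34333 × 1.9055 = 96.5205 kN.

F ≈ 96.5 kN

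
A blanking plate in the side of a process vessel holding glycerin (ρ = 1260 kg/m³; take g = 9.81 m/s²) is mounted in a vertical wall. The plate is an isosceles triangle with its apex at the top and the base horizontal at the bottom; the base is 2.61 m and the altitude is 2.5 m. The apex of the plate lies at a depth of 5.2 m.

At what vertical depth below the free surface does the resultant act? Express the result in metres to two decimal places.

h_p = 6.92 m

γ = ρg = 1260 × 9.81 / 1000 = 12.3606 kN/m³.
With the apex up, the centroid sits 2h/3 = 2 × 2.5/3 = 1.66667 m below the apex, so the centroid depth is h_c = 5.2 + 1.66667 = 6.86667 m.
A = ½ × 2.61 × 2.5 = 3.2625 m².
Resultant F = γ·h_c·A = 12.3606 × 6.86667 × 3.2625 = 276.908 kN.
I_c = b·h³/36 = 2.61 × 2.5³/36 = 1.13281 m⁴.
Centre of pressure: y_p = y_c + I_c/(y_c·A) = 6.86667 + 1.13281/(6.86667 × 3.2625) = 6.86667 + 0.0505662 = 6.91724 m along the plane.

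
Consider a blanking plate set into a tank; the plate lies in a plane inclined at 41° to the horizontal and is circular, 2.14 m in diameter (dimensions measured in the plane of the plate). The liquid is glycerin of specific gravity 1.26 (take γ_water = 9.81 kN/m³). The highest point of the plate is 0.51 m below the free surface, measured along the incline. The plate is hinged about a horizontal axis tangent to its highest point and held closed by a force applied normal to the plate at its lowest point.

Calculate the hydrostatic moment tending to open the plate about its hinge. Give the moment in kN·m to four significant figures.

M ≈ 57.66 kN·m

γ = 1.26 × 9.81 = 12.3606 kN/m³.
Let θ = 41° be the plate's angle to the horizontal; measure y along the incline from where the plane meets the free surface. Vertical depth h = y·sinθ with sinθ = 0.656059.
The centroid is at the centre, 1.07 m below the top of the plate, so y_c = 0.51 + 1.07 = 1.58 m and h_c = 1.58 × 0.656059 = 1.03657 m.
A = π(1.07)² = 3.59681 m².
Resultant F = γ·h_c·A = 12.3606 × 1.03657 × 3.59681 = 46.0846 kN.
I_c = πr⁴/4 = π × 1.07⁴/4 = 1.0295 m⁴.
Centre of pressure: y_p = y_c + I_c/(y_c·A) = 1.58 + 1.0295/(1.58 × 3.59681) = 1.58 + 0.181156 = 1.76116 m along the plane.
The resultant acts 1.07 + 0.181156 = 1.25116 m (along the plate) below the hinge at the top edge, so the moment about the hinge is M = F × 1.25116 = 46.0846 × 1.25116 = 57.6592 kN·m.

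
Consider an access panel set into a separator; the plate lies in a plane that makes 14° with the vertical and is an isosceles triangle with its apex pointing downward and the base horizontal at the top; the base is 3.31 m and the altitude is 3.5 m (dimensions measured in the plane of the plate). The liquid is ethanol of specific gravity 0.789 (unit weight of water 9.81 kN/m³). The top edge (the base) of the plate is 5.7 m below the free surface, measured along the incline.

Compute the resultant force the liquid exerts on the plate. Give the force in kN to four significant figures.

F ≈ 298.7 kN

γ = 0.789 × 9.81 = 7.74009 kN/m³.
The plate makes 14° with the vertical, i.e. θ = 90° − 14° = 76° to the horizontal. Measuring y along the incline from the free-surface line, vertical depth h = y·sinθ with sinθ = 0.970296.
With the apex down, the centroid sits h/3 = 3.5/3 = 1.16667 m below the base (the top edge), so y_c = 5.7 + 1.16667 = 6.86667 m and h_c = 6.86667 × 0.970296 = 6.6627 m.
A = ½ × 3.31 × 3.5 = 5.7925 m².
Resultant F = γ·h_c·A = 7.74009 × 6.6627 × 5.7925 = 298.719 kN.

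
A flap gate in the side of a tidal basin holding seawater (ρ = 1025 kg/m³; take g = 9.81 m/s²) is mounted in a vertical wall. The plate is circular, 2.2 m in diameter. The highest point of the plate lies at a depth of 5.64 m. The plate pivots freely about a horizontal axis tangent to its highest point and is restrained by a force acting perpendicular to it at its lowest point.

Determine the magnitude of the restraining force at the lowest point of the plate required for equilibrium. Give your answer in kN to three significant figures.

P ≈ 134 kN

γ = ρg = 1025 × 9.81 / 1000 = 10.05525 kN/m³.
The centroid is at the centre, 1.1 m below the top of the plate, so the centroid depth is h_c = 5.64 + 1.1 = 6.74 m.
A = π(1.1)² = 3.80133 m².
Resultant F = γ·h_c·A = 10.05525 × 6.74 × 3.80133 = 257.625 kN.
I_c = πr⁴/4 = π × 1.1⁴/4 = 1.1499 m⁴.
Centre of pressure: y_p = y_c + I_c/(y_c·A) = 6.74 + 1.1499/(6.74 × 3.80133) = 6.74 + 0.0448812 = 6.78488 m along the plane.
The resultant acts 1.1 + 0.0448812 = 1.14488 m (along the plate) below the hinge at the top edge, so the moment about the hinge is M = F × 1.14488 = 257.625 × 1.14488 = 294.95 kN·m.
A normal force at the bottom, 2.2 m from the hinge, must supply this moment: P = 294.95/2.2 = 134.068 kN.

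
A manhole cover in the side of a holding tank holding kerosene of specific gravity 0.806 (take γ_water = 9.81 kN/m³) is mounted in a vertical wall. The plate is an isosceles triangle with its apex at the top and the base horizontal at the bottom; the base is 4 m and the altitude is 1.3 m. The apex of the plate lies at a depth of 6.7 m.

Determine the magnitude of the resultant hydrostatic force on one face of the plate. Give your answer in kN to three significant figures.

F ≈ 156 kN

γ = 0.806 × 9.81 = 7.90686 kN/m³.
With the apex up, the centroid sits 2h/3 = 2 × 1.3/3 = 0.866667 m below the apex, so the centroid depth is h_c = 6.7 + 0.866667 = 7.56667 m.
A = ½ × 4 × 1.3 = 2.6 m².
Resultant F = γ·h_c·A = 7.90686 × 7.56667 × 2.6 = 155.554 kN.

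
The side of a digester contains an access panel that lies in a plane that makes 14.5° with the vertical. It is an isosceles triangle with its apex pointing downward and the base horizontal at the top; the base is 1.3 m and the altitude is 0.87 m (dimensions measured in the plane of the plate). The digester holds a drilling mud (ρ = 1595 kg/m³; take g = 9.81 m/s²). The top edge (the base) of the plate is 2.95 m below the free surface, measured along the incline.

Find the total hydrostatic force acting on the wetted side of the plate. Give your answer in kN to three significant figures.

F ≈ 27.8 kN

γ = ρg = 1595 × 9.81 / 1000 = 15.64695 kN/m³.
The plate makes 14.5° with the vertical, i.e. θ = 90° − 14.5° = 75.5° to the horizontal. Measuring y along the incline from the free-surface line, vertical depth h = y·sinθ with sinθ = 0.968148.
With the apex down, the centroid sits h/3 = 0.87/3 = 0.29 m below the base (the top edge), so y_c = 2.95 + 0.29 = 3.24 m and h_c = 3.24 × 0.968148 = 3.1368 m.
A = ½ × 1.3 × 0.87 = 0.5655 m².
Resultant F = γ·h_c·A = 15.64695 × 3.1368 × 0.5655 = 27.7555 kN.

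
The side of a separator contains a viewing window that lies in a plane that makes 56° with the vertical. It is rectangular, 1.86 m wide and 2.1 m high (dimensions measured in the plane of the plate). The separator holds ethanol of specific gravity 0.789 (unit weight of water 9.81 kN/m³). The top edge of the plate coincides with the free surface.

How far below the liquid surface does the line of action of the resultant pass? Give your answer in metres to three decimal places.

γ = 0.789 × 9.81 = 7.74009 kN/m³.
The plate makes 56° with the vertical, i.e. θ = 90° − 56° = 34° to the horizontal. Measuring y along the incline from the free-surface line, vertical depth h = y·sinθ with sinθ = 0.559193.
The centroid lies 2.1/2 = 1.05 m below the top edge, so y_c = 1.05 m and h_c = 1.05 × 0.559193 = 0.587153 m.
A = 1.86 × 2.1 = 3.906 m².
Resultant F = γ·h_c·A = 7.74009 × 0.587153 × 3.906 = 17.7513 kN.
I_c = b·h³/12 = 1.86 × 2.1³/12 = 1.43546 m⁴.
Centre of pressure: y_p = y_c + I_c/(y_c·A) = 1.05 + 1.43546/(1.05 × 3.906) = 1.05 + 0.350001 = 1.4 m along the plane.
Vertically, h_p = y_p·sinθ = 1.4 × 0.559193 = 0.78287 m.

h_p = 0.783 m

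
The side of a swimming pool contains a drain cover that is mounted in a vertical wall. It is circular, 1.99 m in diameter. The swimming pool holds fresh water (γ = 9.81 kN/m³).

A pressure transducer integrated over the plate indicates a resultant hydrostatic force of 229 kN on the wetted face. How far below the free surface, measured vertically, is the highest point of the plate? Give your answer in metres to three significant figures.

d_top ≈ 6.51 m

γ = 9.81 kN/m³.
A = π(0.995)² = 3.11026 m².
From F = γ·h_c·A, the centroid depth is h_c = 229/(9.81 × 3.11026) = 7.50533 m.
The centroid is at the centre, 0.995 m below the top of the plate, so the highest point sits at h_top = 7.50533 − 0.995 = 6.51033 m below the surface.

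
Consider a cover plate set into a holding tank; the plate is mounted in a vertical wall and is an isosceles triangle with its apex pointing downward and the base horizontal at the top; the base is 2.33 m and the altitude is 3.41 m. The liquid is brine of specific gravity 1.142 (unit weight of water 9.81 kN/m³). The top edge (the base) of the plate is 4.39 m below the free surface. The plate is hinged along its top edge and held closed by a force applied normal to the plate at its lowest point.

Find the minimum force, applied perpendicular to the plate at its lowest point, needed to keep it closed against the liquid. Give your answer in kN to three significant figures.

γ = 1.142 × 9.81 = 11.20302 kN/m³.
With the apex down, the centroid sits h/3 = 3.41/3 = 1.13667 m below the base (the top edge), so the centroid depth is h_c = 4.39 + 1.13667 = 5.52667 m.
A = ½ × 2.33 × 3.41 = 3.97265 m².
Resultant F = γ·h_c·A = 11.20302 × 5.52667 × 3.97265 = 245.968 kN.
I_c = b·h³/36 = 2.33 × 3.41³/36 = 2.56635 m⁴.
Centre of pressure: y_p = y_c + I_c/(y_c·A) = 5.52667 + 2.56635/(5.52667 × 3.97265) = 5.52667 + 0.116889 = 5.64356 m along the plane.
The resultant acts 1.13667 + 0.116889 = 1.25356 m (along the plate) below the hinge at the top edge, so the moment about the hinge is M = F × 1.25356 = 245.968 × 1.25356 = 308.336 kN·m.
A normal force at the bottom, 3.41 m from the hinge, must supply this moment: P = 308.336/3.41 = 90.4211 kN.

P ≈ 90.4 kN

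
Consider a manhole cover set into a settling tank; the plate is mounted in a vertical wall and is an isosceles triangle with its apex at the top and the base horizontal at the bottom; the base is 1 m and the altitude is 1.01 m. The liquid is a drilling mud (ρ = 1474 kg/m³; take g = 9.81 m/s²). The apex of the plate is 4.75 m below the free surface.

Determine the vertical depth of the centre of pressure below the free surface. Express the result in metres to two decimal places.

γ = ρg = 1474 × 9.81 / 1000 = 14.45994 kN/m³.
With the apex up, the centroid sits 2h/3 = 2 × 1.01/3 = 0.673333 m below the apex, so the centroid depth is h_c = 4.75 + 0.673333 = 5.42333 m.
A = ½ × 1 × 1.01 = 0.505 m².
Resultant F = γ·h_c·A = 14.45994 × 5.42333 × 0.505 = 39.6026 kN.
I_c = b·h³/36 = 1 × 1.01³/36 = 0.0286195 m⁴.
Centre of pressure: y_p = y_c + I_c/(y_c·A) = 5.42333 + 0.0286195/(5.42333 × 0.505) = 5.42333 + 0.0104497 = 5.43378 m along the plane.

h_p = 5.43 m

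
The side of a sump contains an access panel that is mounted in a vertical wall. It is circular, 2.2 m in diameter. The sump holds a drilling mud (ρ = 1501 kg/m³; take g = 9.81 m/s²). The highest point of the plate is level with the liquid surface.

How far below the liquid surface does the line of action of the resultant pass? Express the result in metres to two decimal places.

γ = ρg = 1501 × 9.81 / 1000 = 14.72481 kN/m³.
The centroid is at the centre, 1.1 m below the top of the plate, so the centroid depth is h_c = 1.1 m.
A = π(1.1)² = 3.80133 m².
Resultant F = γ·h_c·A = 14.72481 × 1.1 × 3.80133 = 61.5712 kN.
I_c = πr⁴/4 = π × 1.1⁴/4 = 1.1499 m⁴.
Centre of pressure: y_p = y_c + I_c/(y_c·A) = 1.1 + 1.1499/(1.1 × 3.80133) = 1.1 + 0.274999 = 1.375 m along the plane.

h_p = 1.38 m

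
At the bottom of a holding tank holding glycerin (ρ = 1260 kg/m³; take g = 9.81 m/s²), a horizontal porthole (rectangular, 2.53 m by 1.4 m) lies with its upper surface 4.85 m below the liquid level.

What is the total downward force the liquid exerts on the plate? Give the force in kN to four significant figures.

F ≈ 212.3 kN

γ = ρg = 1260 × 9.81 / 1000 = 12.3606 kN/m³.
The plate is horizontal, so pressure is uniform at p = γ·h = 12.3606 × 4.85 = 59.9489 kN/m².
A = 2.53 × 1.4 = 3.542 m².
F = p·A = 59.9489 × 3.542 = 212.339 kN.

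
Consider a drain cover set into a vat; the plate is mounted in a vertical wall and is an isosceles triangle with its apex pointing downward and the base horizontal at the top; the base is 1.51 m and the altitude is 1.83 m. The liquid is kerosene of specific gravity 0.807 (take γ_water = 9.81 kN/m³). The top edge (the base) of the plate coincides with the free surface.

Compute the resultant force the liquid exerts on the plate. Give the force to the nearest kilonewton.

γ = 0.807 × 9.81 = 7.91667 kN/m³.
With the apex down, the centroid sits h/3 = 1.83/3 = 0.61 m below the base (the top edge), so the centroid depth is h_c = 0.61 m.
A = ½ × 1.51 × 1.83 = 1.38165 m².
Resultant F = γ·h_c·A = 7.91667 × 0.61 × 1.38165 = 6.67222 kN.

F ≈ 7 kN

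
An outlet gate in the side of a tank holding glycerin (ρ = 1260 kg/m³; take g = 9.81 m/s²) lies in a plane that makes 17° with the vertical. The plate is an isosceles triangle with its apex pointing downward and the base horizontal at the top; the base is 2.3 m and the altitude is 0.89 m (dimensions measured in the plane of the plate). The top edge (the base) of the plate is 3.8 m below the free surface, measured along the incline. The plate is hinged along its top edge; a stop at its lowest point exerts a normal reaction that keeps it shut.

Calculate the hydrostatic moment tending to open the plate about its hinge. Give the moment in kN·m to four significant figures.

M ≈ 15.24 kN·m

γ = ρg = 1260 × 9.81 / 1000 = 12.3606 kN/m³.
The plate makes 17° with the vertical, i.e. θ = 90° − 17° = 73° to the horizontal. Measuring y along the incline from the free-surface line, vertical depth h = y·sinθ with sinθ = 0.956305.
With the apex down, the centroid sits h/3 = 0.89/3 = 0.296667 m below the base (the top edge), so y_c = 3.8 + 0.296667 = 4.09667 m and h_c = 4.09667 × 0.956305 = 3.91767 m.
A = ½ × 2.3 × 0.89 = 1.0235 m².
Resultant F = γ·h_c·A = 12.3606 × 3.91767 × 1.0235 = 49.5627 kN.
I_c = b·h³/36 = 2.3 × 0.89³/36 = 0.0450397 m⁴.
Centre of pressure: y_p = y_c + I_c/(y_c·A) = 4.09667 + 0.0450397/(4.09667 × 1.0235) = 4.09667 + 0.0107418 = 4.10741 m along the plane.
The resultant acts 0.296667 + 0.0107418 = 0.307409 m (along the plate) below the hinge at the top edge, so the moment about the hinge is M = F × 0.307409 = 49.5627 × 0.307409 = 15.236 kN·m.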